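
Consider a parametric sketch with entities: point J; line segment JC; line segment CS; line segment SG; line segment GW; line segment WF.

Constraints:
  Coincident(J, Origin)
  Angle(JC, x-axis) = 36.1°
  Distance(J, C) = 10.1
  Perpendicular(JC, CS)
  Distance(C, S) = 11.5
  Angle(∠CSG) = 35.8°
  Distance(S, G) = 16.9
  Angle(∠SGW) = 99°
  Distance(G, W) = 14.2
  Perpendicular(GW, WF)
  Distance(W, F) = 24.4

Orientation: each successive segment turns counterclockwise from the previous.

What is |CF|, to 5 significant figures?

18.116

J is at the origin; JC runs at 36.1° with length 10.1, so C = (8.1607, 5.9509). The perpendicularity gives CS at right angles to JC, so CS runs at 126.10°; with |CS| = 11.5, S = (1.3849, 15.243). ∠CSG = 35.8° gives SG at -89.700° from the x-axis; with |SG| = 16.9, G = (1.4734, -1.6570). ∠SGW = 99.0° gives GW at -8.7000° from the x-axis; with |GW| = 14.2, W = (15.510, -3.8049). GW ⟂ WF, so WF runs at 81.300°; with |WF| = 24.4, F = (19.201, 20.314). Then |CF| = |F − C| = 18.116.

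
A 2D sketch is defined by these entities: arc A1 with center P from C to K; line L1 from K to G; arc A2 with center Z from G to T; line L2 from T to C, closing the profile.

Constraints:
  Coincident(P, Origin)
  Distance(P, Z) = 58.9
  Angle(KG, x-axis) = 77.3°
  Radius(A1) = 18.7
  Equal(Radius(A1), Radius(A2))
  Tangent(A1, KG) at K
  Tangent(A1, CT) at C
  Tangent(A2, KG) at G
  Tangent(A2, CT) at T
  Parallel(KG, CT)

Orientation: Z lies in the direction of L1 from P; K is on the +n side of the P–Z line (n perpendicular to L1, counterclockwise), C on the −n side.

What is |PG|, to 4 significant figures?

61.80

Tangency of A1 to both parallel lines with radius 18.7 puts K and C at P ± 18.7·n: K = (-18.24, 4.111), C = (18.24, -4.111). Equal radii place G and T the same way about Z: G = Z + 18.7·n = (-5.294, 61.57), T = Z − 18.7·n = (31.19, 53.35). Then |PG| = |G − P| = 61.80.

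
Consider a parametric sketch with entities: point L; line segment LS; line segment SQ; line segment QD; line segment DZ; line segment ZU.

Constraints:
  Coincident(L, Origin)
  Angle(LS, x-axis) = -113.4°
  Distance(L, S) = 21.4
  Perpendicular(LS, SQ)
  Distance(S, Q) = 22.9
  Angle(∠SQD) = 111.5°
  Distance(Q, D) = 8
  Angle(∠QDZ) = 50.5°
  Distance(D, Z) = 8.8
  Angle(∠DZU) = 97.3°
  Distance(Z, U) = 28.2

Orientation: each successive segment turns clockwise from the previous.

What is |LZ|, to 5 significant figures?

24.146

∠SQD = 111.5° gives QD at 88.100° from the x-axis; with |QD| = 8.0, D = (-29.250, -2.5497). ∠QDZ = 50.5° gives DZ at -41.400° from the x-axis; with |DZ| = 8.8, Z = (-22.649, -8.3692). Then |LZ| = |Z − L| = 24.146.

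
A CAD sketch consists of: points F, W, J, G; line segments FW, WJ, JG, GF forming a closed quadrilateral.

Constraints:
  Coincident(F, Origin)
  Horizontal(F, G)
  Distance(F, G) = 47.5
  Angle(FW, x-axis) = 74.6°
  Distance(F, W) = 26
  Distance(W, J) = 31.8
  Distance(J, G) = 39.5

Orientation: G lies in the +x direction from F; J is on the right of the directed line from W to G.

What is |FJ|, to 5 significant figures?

10.872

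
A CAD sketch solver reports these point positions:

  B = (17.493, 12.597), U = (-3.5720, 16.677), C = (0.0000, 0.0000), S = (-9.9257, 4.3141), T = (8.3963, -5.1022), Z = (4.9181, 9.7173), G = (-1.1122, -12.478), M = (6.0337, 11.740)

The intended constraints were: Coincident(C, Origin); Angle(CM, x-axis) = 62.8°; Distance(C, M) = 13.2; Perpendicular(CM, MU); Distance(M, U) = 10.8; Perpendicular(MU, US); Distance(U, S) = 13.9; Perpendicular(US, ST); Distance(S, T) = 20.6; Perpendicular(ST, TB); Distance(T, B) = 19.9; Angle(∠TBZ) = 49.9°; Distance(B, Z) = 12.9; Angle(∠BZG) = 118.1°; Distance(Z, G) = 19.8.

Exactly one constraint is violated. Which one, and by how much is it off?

Distance(Z, G) = 19.8 — off by 3.20.

C = (0.00, 0.00) ✓; CM at 62.80° ✓; |CM| = 13.20 ✓; ∠(CM, MU) = 90.00° ✓; |MU| = 10.80 ✓; ∠(MU, US) = 90.00° ✓; |US| = 13.90 ✓; ∠(US, ST) = 90.00° ✓; |ST| = 20.60 ✓; ∠(ST, TB) = 90.00° ✓; |TB| = 19.90 ✓; ∠TBZ = 49.90° ✓; |BZ| = 12.90 ✓; ∠BZG = 118.1° ✓; |ZG| = 23.00 ✗.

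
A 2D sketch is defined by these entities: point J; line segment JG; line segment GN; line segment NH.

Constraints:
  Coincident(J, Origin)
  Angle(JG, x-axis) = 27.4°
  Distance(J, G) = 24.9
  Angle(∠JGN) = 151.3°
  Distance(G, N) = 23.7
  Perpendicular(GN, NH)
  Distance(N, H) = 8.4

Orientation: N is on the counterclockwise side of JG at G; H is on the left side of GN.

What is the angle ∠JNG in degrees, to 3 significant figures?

14.7°

J is at the origin; JG runs at 27.4° with length 24.9, so G = 24.9·(cos 27.4°, sin 27.4°) = (22.1, 11.5). ∠JGN = 151.3°, so GN runs at 27.4° + (180° − 151.3°) = 56.1° from the x-axis; with |GN| = 23.7, N = G + 23.7·(cos 56.1°, sin 56.1°) = (35.3, 31.1). Then cos ∠JNG = NJ·NG / (|NJ||NG|), giving 14.7°.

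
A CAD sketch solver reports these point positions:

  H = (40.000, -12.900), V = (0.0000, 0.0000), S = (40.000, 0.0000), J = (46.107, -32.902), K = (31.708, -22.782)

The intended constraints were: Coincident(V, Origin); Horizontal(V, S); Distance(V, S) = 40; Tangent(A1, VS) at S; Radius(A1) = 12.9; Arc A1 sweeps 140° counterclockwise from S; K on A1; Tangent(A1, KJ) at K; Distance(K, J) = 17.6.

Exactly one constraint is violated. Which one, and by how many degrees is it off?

Tangent(A1, KJ) at K — off by 4.90°.

V = (0.00, 0.00) ✓; V.y = 0.00, S.y = 0.00 ✓; |VS| = 40.00 ✓; ∠(HS, SV) = 90.00° ✓; |HS| = 12.90 ✓; bearing(H→K) − bearing(H→S) = 140.0° ✓; |HK| = 12.90 ✓; ∠(HK, KJ) = 85.10° ✗; |KJ| = 17.60 ✓.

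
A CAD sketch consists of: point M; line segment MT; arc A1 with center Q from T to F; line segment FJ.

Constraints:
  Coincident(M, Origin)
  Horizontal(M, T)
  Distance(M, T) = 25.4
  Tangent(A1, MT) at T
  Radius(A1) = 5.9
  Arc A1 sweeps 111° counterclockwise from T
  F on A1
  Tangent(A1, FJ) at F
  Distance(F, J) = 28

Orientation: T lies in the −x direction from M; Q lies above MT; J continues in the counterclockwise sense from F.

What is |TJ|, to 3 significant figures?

34.5

M is at the origin; MT is horizontal with |MT| = 25.4 and T on the −x side, so T = (-25.4, 0.00). Since A1 is tangent to MT there, QT ⟂ MT, so Q = T + (0, 5.9) = (-25.4, 5.90). On A1, T sits at bearing -90° from Q; a 111° counterclockwise sweep puts F at bearing 21°, so F = Q + 5.9·(cos 21°, sin 21°) = (-19.9, 8.01). The tangent condition forces QF to be normal to FJ, so FJ runs along (−sin 21°, cos 21°); with |FJ| = 28.0, J = (-29.9, 34.2). Then |TJ| = |J − T| = 34.5.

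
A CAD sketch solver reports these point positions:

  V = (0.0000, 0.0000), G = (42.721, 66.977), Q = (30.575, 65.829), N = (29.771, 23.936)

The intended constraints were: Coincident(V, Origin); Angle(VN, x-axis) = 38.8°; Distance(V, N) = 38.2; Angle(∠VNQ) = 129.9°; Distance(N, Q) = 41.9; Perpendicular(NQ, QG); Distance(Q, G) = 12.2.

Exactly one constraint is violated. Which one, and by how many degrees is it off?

Perpendicular(NQ, QG) — off by 6.50°.

V = (0.00, 0.00) ✓; VN at 38.80° ✓; |VN| = 38.20 ✓; ∠VNQ = 129.9° ✓; |NQ| = 41.90 ✓; ∠(NQ, QG) = 83.50° ✗; |QG| = 12.20 ✓.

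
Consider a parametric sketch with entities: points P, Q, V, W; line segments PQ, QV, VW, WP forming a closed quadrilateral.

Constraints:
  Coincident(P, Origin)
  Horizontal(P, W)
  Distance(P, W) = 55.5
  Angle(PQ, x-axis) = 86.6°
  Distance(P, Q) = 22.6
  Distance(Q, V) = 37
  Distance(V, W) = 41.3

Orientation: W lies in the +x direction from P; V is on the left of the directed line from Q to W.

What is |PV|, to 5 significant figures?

50.889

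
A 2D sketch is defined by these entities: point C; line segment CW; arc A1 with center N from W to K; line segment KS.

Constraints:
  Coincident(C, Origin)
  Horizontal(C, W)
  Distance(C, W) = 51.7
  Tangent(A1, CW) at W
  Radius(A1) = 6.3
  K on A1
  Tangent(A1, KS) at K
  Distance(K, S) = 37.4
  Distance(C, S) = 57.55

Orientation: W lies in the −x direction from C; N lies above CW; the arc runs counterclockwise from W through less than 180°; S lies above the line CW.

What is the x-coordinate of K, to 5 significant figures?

-45.489

Checks: |NK| = 6.300 ✓; ∠(NK, KS) = 90.00° ✓; |KS| = 37.40 ✓; |CS| = 57.55 ✓.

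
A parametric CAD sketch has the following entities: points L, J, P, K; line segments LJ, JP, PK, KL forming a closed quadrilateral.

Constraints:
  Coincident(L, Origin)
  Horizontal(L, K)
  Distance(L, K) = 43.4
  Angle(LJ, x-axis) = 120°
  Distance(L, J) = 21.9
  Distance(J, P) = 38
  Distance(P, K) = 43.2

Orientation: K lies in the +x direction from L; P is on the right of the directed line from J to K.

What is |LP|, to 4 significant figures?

16.58

L is at the origin; L and K share the same y with |LK| = 43.4 and K in +x, so K = (43.4, 0). LJ runs at 120.0° with |LJ| = 21.9, so J = (-10.95, 18.97). P is determined by |JP| = 38.0 and |PK| = 43.2 together: it lies at the intersection of circle(J, 38.0) and circle(K, 43.2). With |JK| = 57.56, the foot of the radical line on JK is 25.11 from J and the perpendicular offset is √(38.0² − 25.11²) = 28.52. Taking the right-of-JK solution: P = (3.366, -16.23).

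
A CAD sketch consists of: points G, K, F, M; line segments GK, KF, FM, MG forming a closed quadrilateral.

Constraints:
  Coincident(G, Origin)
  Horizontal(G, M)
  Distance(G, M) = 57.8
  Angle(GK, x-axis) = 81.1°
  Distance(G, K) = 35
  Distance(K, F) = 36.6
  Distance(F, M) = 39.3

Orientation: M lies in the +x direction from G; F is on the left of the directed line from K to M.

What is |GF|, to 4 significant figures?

55.29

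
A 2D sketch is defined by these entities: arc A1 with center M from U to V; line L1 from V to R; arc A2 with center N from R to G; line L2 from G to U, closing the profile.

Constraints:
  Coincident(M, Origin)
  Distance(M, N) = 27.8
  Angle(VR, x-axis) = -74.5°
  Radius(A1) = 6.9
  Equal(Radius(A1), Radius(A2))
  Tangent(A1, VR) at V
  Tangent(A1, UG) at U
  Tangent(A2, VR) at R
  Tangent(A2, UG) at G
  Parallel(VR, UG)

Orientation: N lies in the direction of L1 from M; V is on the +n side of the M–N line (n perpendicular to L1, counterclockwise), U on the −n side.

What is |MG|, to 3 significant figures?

28.6

The slot axis is L1's direction at -74.5°, so u = (cos -74.5°, sin -74.5°) = (0.267, -0.964) and n = (−sin -74.5°, cos -74.5°) = (0.964, 0.267). M is at the origin and N lies 27.8 along u from M, so N = 27.8·u = (7.43, -26.8). Tangency of A1 to both parallel lines with radius 6.9 puts V and U at M ± 6.9·n: V = (6.65, 1.84), U = (-6.65, -1.84). Equal radii place R and G the same way about N: R = N + 6.9·n = (14.1, -24.9), G = N − 6.9·n = (0.780, -28.6). Then |MG| = |G − M| = 28.6.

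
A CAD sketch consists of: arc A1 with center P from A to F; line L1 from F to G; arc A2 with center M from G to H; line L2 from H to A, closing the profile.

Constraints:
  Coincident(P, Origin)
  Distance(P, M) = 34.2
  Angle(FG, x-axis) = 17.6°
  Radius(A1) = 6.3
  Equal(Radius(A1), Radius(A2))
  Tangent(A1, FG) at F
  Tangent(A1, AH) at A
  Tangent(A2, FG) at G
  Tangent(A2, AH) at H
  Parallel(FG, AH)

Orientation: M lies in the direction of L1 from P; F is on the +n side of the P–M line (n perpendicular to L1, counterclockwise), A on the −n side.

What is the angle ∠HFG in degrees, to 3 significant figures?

20.2°

Tangency of A1 to both parallel lines with radius 6.3 puts F and A at P ± 6.3·n: F = (-1.90, 6.01), A = (1.90, -6.01). Equal radii place G and H the same way about M: G = M + 6.3·n = (30.7, 16.3), H = M − 6.3·n = (34.5, 4.34). Then cos ∠HFG = FH·FG / (|FH||FG|), giving 20.2°.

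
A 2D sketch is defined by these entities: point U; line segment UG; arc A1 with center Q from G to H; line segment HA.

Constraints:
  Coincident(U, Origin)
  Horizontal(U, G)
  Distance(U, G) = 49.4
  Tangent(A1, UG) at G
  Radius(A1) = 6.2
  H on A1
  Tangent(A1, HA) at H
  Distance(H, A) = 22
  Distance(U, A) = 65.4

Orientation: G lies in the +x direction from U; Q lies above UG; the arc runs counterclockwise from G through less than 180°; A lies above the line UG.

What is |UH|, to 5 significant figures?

55.706

U is at the origin; UG is horizontal with |UG| = 49.4 and G on the +x side, so G = (49.400, 0.0000). Since A1 is tangent to UG there, QG ⟂ UG, so Q = G + (0, 6.2) = (49.400, 6.2000). Since QH ⟂ HA (tangency), |QA| = √(6.2² + 22.0²) = 22.857 regardless of where H sits on A1. So A lies on both circle(U, 65.4) and circle(Q, 22.857); the above-UG intersection is A = (59.757, 26.576). H is the foot of the tangent from A: H = (55.482, 4.9952).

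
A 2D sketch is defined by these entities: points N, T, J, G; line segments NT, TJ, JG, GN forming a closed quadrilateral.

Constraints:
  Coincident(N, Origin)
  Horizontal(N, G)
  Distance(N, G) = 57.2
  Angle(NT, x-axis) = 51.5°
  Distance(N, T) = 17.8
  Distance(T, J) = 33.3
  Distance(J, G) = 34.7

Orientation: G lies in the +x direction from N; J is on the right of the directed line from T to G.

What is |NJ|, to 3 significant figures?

30.6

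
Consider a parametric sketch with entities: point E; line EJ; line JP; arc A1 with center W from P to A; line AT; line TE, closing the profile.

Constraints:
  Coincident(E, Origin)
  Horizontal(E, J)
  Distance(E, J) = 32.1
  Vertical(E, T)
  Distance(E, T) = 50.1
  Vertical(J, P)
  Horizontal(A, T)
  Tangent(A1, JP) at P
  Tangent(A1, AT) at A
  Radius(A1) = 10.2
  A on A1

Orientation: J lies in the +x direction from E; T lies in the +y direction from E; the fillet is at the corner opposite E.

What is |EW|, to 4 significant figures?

45.52

E is at the origin; E and J share the same y with |EJ| = 32.1 and J on the +x side, so J = (32.10, 0.000). ET is vertical with |ET| = 50.1 and T on the +y side, so T = (0.000, 50.10). The virtual corner opposite E is at (32.10, 50.10). Tangency of A1 to JP means the radius WP is perpendicular to JP and since A1 is tangent to AT there, WA ⟂ AT, with radius 10.2, so the center W sits 10.2 in from both sides at W = (21.90, 39.90). Then |EW| = |W − E| = 45.52.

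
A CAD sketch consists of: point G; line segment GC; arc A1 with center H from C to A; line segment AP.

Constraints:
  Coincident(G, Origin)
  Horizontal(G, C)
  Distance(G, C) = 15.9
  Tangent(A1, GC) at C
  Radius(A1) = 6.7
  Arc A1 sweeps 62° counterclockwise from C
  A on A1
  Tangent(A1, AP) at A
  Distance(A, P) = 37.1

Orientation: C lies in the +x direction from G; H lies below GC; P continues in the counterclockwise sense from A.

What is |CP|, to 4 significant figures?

43.16

G is at the origin; G and C share the same y with |GC| = 15.9 and C on the +x side, so C = (15.90, 0.000). The tangent condition forces HC to be normal to GC, so H = C + (0, -6.7) = (15.90, -6.700). On A1, C sits at bearing 90° from H; a 62° counterclockwise sweep puts A at bearing 152°, so A = H + 6.7·(cos 152°, sin 152°) = (9.984, -3.555). A1 meets AP tangentially, so HA is at right angles to AP, so AP runs along (−sin 152°, cos 152°); with |AP| = 37.1, P = (-7.433, -36.31). Then |CP| = |P − C| = 43.16.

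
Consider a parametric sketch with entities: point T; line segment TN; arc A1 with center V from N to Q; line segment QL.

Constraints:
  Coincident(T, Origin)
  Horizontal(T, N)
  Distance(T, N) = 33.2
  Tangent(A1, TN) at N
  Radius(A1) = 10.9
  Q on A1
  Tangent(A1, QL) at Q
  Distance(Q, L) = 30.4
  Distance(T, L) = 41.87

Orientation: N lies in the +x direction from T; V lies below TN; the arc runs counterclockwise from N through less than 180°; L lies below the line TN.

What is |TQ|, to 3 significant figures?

24.1

T is at the origin; T and N share the same y with |TN| = 33.2 and N on the +x side, so N = (33.2, 0.00). The tangent condition forces VN to be normal to TN, so V = N + (0, -10.9) = (33.2, -10.9). Since VQ ⟂ QL (tangency), |VL| = √(10.9² + 30.4²) = 32.3 regardless of where Q sits on A1. So L lies on both circle(T, 41.87) and circle(V, 32.3); the below-TN intersection is L = (16.4, -38.5). Q is the foot of the tangent from L: Q = (22.5, -8.72).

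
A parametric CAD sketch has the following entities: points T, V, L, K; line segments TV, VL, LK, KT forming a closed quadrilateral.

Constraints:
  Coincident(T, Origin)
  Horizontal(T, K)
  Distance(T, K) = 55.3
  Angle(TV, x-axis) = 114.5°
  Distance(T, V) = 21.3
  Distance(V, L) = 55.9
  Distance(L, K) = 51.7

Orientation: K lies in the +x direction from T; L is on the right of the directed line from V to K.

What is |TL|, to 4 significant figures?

34.60

Checks: |VL| = 55.90 ✓; |LK| = 51.70 ✓.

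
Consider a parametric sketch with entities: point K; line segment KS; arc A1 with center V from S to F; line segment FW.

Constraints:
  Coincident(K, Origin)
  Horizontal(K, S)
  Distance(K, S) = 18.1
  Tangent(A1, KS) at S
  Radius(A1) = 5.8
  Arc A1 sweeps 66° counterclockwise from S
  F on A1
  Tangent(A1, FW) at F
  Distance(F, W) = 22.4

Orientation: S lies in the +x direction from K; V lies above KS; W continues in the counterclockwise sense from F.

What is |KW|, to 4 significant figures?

40.35

K is at the origin; K and S share the same y with |KS| = 18.1 and S on the +x side, so S = (18.10, 0.000). Tangency of A1 to KS means the radius VS is perpendicular to KS, so V = S + (0, 5.8) = (18.10, 5.800). On A1, S sits at bearing -90° from V; a 66° counterclockwise sweep puts F at bearing -24°, so F = V + 5.8·(cos -24°, sin -24°) = (23.40, 3.441). Since A1 is tangent to FW there, VF ⟂ FW, so FW runs along (−sin -24°, cos -24°); with |FW| = 22.4, W = (32.51, 23.90). Then |KW| = |W − K| = 40.35.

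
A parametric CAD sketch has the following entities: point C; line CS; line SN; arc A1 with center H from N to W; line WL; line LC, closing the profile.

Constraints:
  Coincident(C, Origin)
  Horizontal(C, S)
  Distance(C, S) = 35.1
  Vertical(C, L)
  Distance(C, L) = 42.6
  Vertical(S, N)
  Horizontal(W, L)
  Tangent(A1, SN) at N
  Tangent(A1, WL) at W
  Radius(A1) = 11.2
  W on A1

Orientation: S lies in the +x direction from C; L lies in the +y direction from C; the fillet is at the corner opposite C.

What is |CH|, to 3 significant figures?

39.5

CL is vertical with |CL| = 42.6 and L on the +y side, so L = (0.00, 42.6). The virtual corner opposite C is at (35.1, 42.6). The tangent condition forces HN to be normal to SN and tangency of A1 to WL means the radius HW is perpendicular to WL, with radius 11.2, so the center H sits 11.2 in from both sides at H = (23.9, 31.4). Then |CH| = |H − C| = 39.5.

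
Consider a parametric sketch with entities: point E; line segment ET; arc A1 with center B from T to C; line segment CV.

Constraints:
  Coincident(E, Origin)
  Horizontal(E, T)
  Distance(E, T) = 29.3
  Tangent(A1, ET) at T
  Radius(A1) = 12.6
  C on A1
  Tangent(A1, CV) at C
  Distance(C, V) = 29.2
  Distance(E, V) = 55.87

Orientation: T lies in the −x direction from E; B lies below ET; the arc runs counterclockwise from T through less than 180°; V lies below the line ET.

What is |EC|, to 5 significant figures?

44.377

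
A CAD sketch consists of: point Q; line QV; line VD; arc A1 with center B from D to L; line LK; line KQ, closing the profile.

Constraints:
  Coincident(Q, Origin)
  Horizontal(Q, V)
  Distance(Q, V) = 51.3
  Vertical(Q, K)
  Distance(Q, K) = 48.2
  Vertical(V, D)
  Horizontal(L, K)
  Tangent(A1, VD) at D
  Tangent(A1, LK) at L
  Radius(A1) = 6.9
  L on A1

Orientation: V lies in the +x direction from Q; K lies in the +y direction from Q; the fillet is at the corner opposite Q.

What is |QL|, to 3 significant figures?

65.5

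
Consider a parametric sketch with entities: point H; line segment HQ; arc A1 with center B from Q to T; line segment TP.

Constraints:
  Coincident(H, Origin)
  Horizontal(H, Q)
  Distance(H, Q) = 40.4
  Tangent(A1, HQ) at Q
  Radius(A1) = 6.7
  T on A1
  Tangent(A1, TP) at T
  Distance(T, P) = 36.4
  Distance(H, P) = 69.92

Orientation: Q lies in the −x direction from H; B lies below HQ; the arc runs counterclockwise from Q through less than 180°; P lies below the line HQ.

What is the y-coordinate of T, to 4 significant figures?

-4.677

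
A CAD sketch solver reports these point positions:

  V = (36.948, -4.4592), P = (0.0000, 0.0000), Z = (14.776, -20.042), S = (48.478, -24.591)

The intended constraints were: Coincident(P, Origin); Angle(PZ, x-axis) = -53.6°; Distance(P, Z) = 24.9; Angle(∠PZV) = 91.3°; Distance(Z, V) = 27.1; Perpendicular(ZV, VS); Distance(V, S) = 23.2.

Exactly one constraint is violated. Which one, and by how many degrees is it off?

Perpendicular(ZV, VS) — off by 5.30°.

P = (0.00, 0.00) ✓; PZ at -53.60° ✓; |PZ| = 24.90 ✓; ∠PZV = 91.30° ✓; |ZV| = 27.10 ✓; ∠(ZV, VS) = 95.30° ✗; |VS| = 23.20 ✓.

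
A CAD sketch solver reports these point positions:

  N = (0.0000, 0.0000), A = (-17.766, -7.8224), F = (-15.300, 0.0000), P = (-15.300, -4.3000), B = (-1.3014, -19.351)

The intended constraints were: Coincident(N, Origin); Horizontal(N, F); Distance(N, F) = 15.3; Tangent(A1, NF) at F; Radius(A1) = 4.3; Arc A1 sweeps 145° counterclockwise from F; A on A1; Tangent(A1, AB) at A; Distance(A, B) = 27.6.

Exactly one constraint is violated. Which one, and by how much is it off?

Distance(A, B) = 27.6 — off by 7.50.

N = (0.00, 0.00) ✓; N.y = 0.00, F.y = 0.00 ✓; |NF| = 15.30 ✓; ∠(PF, FN) = 90.00° ✓; |PF| = 4.300 ✓; bearing(P→A) − bearing(P→F) = 145.0° ✓; |PA| = 4.300 ✓; ∠(PA, AB) = 90.00° ✓; |AB| = 20.10 ✗.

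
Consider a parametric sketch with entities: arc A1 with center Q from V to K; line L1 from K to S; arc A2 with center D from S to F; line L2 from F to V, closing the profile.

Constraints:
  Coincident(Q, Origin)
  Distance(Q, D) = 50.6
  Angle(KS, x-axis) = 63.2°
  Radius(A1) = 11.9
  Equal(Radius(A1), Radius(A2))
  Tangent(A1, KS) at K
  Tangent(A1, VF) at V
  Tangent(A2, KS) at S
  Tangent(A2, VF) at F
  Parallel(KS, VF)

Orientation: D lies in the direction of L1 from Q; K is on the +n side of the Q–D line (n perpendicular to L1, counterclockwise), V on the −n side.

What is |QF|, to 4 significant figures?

51.98

Tangency of A1 to both parallel lines with radius 11.9 puts K and V at Q ± 11.9·n: K = (-10.62, 5.365), V = (10.62, -5.365). Equal radii place S and F the same way about D: S = D + 11.9·n = (12.19, 50.53), F = D − 11.9·n = (33.44, 39.80). Then |QF| = |F − Q| = 51.98.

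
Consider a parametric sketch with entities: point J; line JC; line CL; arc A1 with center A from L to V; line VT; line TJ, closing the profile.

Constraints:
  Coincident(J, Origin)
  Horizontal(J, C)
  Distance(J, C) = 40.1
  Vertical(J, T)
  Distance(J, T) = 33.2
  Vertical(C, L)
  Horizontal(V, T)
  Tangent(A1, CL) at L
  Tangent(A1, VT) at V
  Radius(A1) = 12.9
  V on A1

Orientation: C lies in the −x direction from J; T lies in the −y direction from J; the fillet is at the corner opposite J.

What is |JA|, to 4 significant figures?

33.94

J is at the origin; JC is horizontal with |JC| = 40.1 and C on the −x side, so C = (-40.10, 0.000). J and T share the same x with |JT| = 33.2 and T on the −y side, so T = (0.000, -33.20). The virtual corner opposite J is at (-40.10, -33.20). Since A1 is tangent to CL there, AL ⟂ CL and tangency of A1 to VT means the radius AV is perpendicular to VT, with radius 12.9, so the center A sits 12.9 in from both sides at A = (-27.20, -20.30). Then |JA| = |A − J| = 33.94.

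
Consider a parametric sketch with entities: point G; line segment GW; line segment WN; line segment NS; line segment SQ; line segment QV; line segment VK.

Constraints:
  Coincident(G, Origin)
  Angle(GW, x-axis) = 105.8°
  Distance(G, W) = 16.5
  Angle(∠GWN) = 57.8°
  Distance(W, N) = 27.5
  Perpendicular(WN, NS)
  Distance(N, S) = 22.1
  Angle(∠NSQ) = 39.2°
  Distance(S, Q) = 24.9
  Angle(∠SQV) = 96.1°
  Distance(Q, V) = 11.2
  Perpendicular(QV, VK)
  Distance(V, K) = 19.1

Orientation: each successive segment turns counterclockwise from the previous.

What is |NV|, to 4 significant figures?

9.400

G is at the origin; GW runs at 105.8° with length 16.5, so W = (-4.493, 15.88). ∠GWN = 57.8° gives WN at -132.0° from the x-axis; with |WN| = 27.5, N = (-22.89, -4.560). The perpendicularity gives NS at right angles to WN, so NS runs at -42.00°; with |NS| = 22.1, S = (-6.470, -19.35). ∠NSQ = 39.2° gives SQ at 98.80° from the x-axis; with |SQ| = 24.9, Q = (-10.28, 5.259). ∠SQV = 96.1° gives QV at -177.3° from the x-axis; with |QV| = 11.2, V = (-21.47, 4.732). Then |NV| = |V − N| = 9.400.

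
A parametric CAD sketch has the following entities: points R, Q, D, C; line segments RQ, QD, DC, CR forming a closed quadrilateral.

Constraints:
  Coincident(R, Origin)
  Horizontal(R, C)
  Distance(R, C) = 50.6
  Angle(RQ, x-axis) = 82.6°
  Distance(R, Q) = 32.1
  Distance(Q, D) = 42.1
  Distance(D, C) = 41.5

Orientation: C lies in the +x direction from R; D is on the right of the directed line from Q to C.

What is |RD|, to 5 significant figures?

14.213

R is at the origin; RC is horizontal with |RC| = 50.6 and C in +x, so C = (50.6, 0). RQ runs at 82.6° with |RQ| = 32.1, so Q = (4.1343, 31.833). D is determined by |QD| = 42.1 and |DC| = 41.5 together: it lies at the intersection of circle(Q, 42.1) and circle(C, 41.5). With |QC| = 56.324, the foot of the radical line on QC is 28.607 from Q and the perpendicular offset is √(42.1² − 28.607²) = 30.888. Taking the right-of-QC solution: D = (10.278, -9.8167).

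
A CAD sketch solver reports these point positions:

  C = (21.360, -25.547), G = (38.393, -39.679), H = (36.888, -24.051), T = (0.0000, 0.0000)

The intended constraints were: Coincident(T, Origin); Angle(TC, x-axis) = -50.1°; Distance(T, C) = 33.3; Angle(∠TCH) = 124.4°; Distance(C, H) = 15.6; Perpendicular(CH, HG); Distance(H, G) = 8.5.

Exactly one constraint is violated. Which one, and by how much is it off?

Distance(H, G) = 8.5 — off by 7.20.

T = (0.00, 0.00) ✓; TC at -50.10° ✓; |TC| = 33.30 ✓; ∠TCH = 124.4° ✓; |CH| = 15.60 ✓; ∠(CH, HG) = 90.00° ✓; |HG| = 15.70 ✗.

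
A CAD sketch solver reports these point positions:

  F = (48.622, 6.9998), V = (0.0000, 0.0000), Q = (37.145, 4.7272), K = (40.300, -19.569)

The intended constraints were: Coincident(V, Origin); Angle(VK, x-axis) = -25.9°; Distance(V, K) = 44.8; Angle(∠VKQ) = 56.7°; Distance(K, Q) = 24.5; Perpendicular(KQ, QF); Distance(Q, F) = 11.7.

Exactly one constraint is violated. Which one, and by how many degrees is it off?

Perpendicular(KQ, QF) — off by 3.80°.

V = (0.00, 0.00) ✓; VK at -25.90° ✓; |VK| = 44.80 ✓; ∠VKQ = 56.70° ✓; |KQ| = 24.50 ✓; ∠(KQ, QF) = 86.20° ✗; |QF| = 11.70 ✓.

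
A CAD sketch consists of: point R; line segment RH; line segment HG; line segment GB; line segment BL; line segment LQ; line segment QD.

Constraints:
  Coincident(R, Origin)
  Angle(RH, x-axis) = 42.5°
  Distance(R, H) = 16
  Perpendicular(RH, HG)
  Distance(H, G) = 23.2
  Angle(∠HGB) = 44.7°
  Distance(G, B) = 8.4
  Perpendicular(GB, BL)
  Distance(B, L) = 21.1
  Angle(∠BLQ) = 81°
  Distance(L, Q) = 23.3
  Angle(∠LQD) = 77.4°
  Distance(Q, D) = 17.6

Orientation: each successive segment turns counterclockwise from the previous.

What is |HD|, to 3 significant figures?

29.0

R is at the origin; RH runs at 42.5° with length 16.0, so H = (11.8, 10.8). RH is perpendicular to HG, so HG runs at 132°; with |HG| = 23.2, G = (-3.88, 27.9). ∠HGB = 44.7° gives GB at -92.2° from the x-axis; with |GB| = 8.4, B = (-4.20, 19.5). GB is perpendicular to BL, so BL runs at -2.20°; with |BL| = 21.1, L = (16.9, 18.7). ∠BLQ = 81.0° gives LQ at 96.8° from the x-axis; with |LQ| = 23.3, Q = (14.1, 41.8). ∠LQD = 77.4° gives QD at -161° from the x-axis; with |QD| = 17.6, D = (-2.47, 36.0). Then |HD| = |D − H| = 29.0.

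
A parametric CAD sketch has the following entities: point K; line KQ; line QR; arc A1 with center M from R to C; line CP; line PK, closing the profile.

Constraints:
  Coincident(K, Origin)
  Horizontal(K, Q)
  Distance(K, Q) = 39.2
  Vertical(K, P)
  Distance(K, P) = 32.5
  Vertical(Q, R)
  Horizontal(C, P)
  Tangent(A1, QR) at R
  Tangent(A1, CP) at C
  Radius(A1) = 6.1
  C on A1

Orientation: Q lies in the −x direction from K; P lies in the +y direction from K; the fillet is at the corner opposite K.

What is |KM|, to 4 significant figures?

42.34

K is at the origin; KQ is horizontal with |KQ| = 39.2 and Q on the −x side, so Q = (-39.20, 0.000). K and P share the same x with |KP| = 32.5 and P on the +y side, so P = (0.000, 32.50). The virtual corner opposite K is at (-39.20, 32.50). A1 meets QR tangentially, so MR is at right angles to QR and since A1 is tangent to CP there, MC ⟂ CP, with radius 6.1, so the center M sits 6.1 in from both sides at M = (-33.10, 26.40). Then |KM| = |M − K| = 42.34.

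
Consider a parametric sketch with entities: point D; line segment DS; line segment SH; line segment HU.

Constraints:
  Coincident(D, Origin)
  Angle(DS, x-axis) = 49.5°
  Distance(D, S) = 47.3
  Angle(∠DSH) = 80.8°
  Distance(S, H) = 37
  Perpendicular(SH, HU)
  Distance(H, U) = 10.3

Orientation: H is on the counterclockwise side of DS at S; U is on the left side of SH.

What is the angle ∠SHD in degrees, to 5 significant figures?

57.770°

D is at the origin; DS runs at 49.5° with length 47.3, so S = 47.3·(cos 49.5°, sin 49.5°) = (30.719, 35.967). ∠DSH = 80.8°, so SH runs at 49.5° + (180° − 80.8°) = 148.70° from the x-axis; with |SH| = 37.0, H = S + 37.0·(cos 148.70°, sin 148.70°) = (-0.89608, 55.189). Then cos ∠SHD = HS·HD / (|HS||HD|), giving 57.770°.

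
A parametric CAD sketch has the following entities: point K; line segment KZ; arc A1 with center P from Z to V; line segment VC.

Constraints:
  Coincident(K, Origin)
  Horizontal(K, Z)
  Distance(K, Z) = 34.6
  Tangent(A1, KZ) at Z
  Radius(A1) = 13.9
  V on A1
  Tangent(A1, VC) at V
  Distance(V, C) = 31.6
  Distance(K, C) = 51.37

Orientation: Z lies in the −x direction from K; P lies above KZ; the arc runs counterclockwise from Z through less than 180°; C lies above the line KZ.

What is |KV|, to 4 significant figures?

25.38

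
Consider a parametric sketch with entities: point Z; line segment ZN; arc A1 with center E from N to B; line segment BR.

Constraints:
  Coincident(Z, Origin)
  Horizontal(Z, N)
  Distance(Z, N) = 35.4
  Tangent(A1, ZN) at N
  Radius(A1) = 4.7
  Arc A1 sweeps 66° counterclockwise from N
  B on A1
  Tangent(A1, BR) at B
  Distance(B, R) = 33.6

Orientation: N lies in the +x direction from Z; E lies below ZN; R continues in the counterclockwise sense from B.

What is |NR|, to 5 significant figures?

37.996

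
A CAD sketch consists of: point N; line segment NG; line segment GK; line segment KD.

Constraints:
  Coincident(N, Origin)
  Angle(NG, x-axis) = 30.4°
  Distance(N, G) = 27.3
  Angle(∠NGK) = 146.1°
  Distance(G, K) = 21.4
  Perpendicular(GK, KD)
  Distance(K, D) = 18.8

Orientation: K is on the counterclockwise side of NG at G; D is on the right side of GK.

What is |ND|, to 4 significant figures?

55.67

N is at the origin; NG runs at 30.4° with length 27.3, so G = 27.3·(cos 30.4°, sin 30.4°) = (23.55, 13.81). ∠NGK = 146.1°, so GK runs at 30.4° + (180° − 146.1°) = 64.30° from the x-axis; with |GK| = 21.4, K = G + 21.4·(cos 64.30°, sin 64.30°) = (32.83, 33.10). GK ⟂ KD; with |KD| = 18.8 on the right of GK, D = K + 18.8·(0.9011, -0.4337) = (49.77, 24.94). Then |ND| = |D − N| = 55.67.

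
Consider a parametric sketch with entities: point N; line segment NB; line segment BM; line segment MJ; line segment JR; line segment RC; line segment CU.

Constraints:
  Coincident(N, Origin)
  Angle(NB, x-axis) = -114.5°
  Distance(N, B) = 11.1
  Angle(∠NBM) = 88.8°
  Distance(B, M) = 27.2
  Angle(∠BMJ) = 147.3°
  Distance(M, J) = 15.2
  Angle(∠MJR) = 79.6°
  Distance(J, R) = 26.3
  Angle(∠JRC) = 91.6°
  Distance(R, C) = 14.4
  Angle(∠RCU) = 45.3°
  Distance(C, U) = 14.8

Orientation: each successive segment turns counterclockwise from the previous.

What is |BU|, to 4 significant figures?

31.01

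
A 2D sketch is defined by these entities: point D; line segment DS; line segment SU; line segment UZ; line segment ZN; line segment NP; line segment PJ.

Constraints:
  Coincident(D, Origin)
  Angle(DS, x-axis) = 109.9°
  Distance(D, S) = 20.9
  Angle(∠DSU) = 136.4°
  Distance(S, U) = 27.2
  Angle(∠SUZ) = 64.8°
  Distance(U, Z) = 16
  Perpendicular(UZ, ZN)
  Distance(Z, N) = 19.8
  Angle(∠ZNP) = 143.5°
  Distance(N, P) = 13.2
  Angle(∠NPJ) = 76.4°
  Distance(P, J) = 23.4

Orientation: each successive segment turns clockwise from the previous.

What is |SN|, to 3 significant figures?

6.53

D is at the origin; DS runs at 109.9° with length 20.9, so S = (-7.11, 19.7). ∠DSU = 136.4° gives SU at 66.3° from the x-axis; with |SU| = 27.2, U = (3.82, 44.6). ∠SUZ = 64.8° gives UZ at -48.9° from the x-axis; with |UZ| = 16.0, Z = (14.3, 32.5). UZ ⟂ ZN, so ZN runs at -139°; with |ZN| = 19.8, N = (-0.584, 19.5). Then |SN| = |N − S| = 6.53.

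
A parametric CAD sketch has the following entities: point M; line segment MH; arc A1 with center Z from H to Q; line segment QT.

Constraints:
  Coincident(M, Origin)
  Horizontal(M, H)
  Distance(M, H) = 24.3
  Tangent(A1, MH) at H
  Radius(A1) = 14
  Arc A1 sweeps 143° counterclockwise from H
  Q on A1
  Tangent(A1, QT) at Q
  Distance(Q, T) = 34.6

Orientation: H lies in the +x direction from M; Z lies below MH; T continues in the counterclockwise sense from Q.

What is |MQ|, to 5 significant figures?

29.767

M is at the origin; M and H share the same y with |MH| = 24.3 and H on the +x side, so H = (24.300, 0.0000). A1 meets MH tangentially, so ZH is at right angles to MH, so Z = H + (0, -14) = (24.300, -14.000). On A1, H sits at bearing 90° from Z; a 143° counterclockwise sweep puts Q at bearing 233°, so Q = Z + 14.0·(cos 233°, sin 233°) = (15.875, -25.181). Then |MQ| = |Q − M| = 29.767.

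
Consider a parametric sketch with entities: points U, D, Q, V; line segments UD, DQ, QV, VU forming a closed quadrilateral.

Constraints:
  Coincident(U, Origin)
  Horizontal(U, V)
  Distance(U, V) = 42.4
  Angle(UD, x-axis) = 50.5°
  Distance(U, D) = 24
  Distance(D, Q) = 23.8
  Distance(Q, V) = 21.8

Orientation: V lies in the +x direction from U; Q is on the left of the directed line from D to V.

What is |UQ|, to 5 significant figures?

44.432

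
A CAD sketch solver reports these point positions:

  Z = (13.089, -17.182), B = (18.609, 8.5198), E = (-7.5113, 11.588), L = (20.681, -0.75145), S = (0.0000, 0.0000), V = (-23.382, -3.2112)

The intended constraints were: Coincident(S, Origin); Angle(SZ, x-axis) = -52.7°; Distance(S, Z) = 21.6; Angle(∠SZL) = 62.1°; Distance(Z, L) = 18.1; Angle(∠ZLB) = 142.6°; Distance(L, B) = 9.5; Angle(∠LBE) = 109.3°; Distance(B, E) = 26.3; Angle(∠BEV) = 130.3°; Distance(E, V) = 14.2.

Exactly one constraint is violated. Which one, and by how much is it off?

Distance(E, V) = 14.2 — off by 7.50.

S = (0.00, 0.00) ✓; SZ at -52.70° ✓; |SZ| = 21.60 ✓; ∠SZL = 62.10° ✓; |ZL| = 18.10 ✓; ∠ZLB = 142.6° ✓; |LB| = 9.500 ✓; ∠LBE = 109.3° ✓; |BE| = 26.30 ✓; ∠BEV = 130.3° ✓; |EV| = 21.70 ✗.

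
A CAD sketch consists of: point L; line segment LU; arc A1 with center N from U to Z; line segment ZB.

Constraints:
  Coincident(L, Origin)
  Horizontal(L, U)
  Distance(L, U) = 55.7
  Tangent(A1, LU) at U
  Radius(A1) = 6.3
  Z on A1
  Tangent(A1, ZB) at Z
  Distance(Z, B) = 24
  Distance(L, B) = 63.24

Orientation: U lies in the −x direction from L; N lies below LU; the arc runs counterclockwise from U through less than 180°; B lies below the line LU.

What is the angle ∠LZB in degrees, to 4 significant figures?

81.25°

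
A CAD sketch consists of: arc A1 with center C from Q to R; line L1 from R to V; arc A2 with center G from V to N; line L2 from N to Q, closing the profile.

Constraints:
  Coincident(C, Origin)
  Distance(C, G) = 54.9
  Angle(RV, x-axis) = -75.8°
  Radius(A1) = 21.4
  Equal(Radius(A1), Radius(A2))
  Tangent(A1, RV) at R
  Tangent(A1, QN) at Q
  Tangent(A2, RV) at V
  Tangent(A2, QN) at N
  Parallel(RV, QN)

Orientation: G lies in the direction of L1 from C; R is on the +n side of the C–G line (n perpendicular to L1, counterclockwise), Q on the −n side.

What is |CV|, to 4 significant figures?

58.92

The slot axis is L1's direction at -75.8°, so u = (cos -75.8°, sin -75.8°) = (0.2453, -0.9694) and n = (−sin -75.8°, cos -75.8°) = (0.9694, 0.2453). C is at the origin and G lies 54.9 along u from C, so G = 54.9·u = (13.47, -53.22). Tangency of A1 to both parallel lines with radius 21.4 puts R and Q at C ± 21.4·n: R = (20.75, 5.250), Q = (-20.75, -5.250). Equal radii place V and N the same way about G: V = G + 21.4·n = (34.21, -47.97), N = G − 21.4·n = (-7.279, -58.47). Then |CV| = |V − C| = 58.92.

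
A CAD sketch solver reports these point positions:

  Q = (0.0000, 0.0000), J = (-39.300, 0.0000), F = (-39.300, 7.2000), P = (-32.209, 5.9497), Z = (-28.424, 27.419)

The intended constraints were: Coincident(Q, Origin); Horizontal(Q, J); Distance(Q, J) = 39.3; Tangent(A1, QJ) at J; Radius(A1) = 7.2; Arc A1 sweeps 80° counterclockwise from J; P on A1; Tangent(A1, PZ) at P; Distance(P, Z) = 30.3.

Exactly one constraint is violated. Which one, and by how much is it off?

Distance(P, Z) = 30.3 — off by 8.50.

Q = (0.00, 0.00) ✓; Q.y = 0.00, J.y = 0.00 ✓; |QJ| = 39.30 ✓; ∠(FJ, JQ) = 90.00° ✓; |FJ| = 7.200 ✓; bearing(F→P) − bearing(F→J) = 80.00° ✓; |FP| = 7.200 ✓; ∠(FP, PZ) = 90.00° ✓; |PZ| = 21.80 ✗.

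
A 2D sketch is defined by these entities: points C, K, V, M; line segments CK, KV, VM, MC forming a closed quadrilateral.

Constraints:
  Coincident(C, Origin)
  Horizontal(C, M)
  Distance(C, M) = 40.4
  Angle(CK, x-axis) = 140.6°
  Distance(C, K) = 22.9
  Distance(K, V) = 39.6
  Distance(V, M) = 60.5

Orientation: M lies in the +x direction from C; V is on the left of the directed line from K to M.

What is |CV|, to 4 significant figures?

48.10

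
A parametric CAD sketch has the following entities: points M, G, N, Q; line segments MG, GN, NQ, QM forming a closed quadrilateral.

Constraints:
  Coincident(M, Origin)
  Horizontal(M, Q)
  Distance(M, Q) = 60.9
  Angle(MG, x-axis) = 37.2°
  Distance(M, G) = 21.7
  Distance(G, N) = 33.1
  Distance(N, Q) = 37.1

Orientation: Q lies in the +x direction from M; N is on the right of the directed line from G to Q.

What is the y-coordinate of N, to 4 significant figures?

-18.03

Checks: |GN| = 33.10 ✓; |NQ| = 37.10 ✓.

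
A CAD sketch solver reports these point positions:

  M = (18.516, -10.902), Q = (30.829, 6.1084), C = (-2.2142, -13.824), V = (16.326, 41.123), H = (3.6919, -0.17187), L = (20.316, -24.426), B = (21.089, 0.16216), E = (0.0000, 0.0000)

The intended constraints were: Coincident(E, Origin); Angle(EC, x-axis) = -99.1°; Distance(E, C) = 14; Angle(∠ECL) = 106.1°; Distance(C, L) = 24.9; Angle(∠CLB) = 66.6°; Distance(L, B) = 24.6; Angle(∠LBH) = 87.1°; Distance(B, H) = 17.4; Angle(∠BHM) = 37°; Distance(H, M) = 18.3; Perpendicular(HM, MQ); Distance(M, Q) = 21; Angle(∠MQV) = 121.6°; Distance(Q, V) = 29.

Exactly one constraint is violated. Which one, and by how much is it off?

Distance(Q, V) = 29 — off by 8.90.

E = (0.00, 0.00) ✓; EC at -99.10° ✓; |EC| = 14.00 ✓; ∠ECL = 106.1° ✓; |CL| = 24.90 ✓; ∠CLB = 66.60° ✓; |LB| = 24.60 ✓; ∠LBH = 87.10° ✓; |BH| = 17.40 ✓; ∠BHM = 37.00° ✓; |HM| = 18.30 ✓; ∠(HM, MQ) = 90.00° ✓; |MQ| = 21.00 ✓; ∠MQV = 121.6° ✓; |QV| = 37.90 ✗.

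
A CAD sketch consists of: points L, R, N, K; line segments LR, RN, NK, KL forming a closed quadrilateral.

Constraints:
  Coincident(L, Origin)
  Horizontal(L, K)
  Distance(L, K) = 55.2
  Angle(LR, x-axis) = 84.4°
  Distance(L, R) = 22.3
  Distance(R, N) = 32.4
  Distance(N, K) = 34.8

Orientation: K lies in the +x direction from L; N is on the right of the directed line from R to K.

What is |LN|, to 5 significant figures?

21.143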